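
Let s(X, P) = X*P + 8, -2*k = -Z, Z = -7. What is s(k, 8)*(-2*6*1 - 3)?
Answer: 300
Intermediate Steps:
k = -7/2 (k = -(-1)*(-7)/2 = -1/2*7 = -7/2 ≈ -3.5000)
s(X, P) = 8 + P*X (s(X, P) = P*X + 8 = 8 + P*X)
s(k, 8)*(-2*6*1 - 3) = (8 + 8*(-7/2))*(-2*6*1 - 3) = (8 - 28)*(-12*1 - 3) = -20*(-12 - 3) = -20*(-15) = 300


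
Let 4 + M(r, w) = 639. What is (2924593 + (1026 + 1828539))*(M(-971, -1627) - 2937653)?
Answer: -13963047620844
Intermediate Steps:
M(r, w) = 635 (M(r, w) = -4 + 639 = 635)
(2924593 + (1026 + 1828539))*(M(-971, -1627) - 2937653) = (2924593 + (1026 + 1828539))*(635 - 2937653) = (2924593 + 1829565)*(-2937018) = 4754158*(-2937018) = -13963047620844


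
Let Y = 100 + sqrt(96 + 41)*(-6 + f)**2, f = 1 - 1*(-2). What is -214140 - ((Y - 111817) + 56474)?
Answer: -158897 - 9*sqrt(137) ≈ -1.5900e+5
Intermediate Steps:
f = 3 (f = 1 + 2 = 3)
Y = 100 + 9*sqrt(137) (Y = 100 + sqrt(96 + 41)*(-6 + 3)**2 = 100 + sqrt(137)*(-3)**2 = 100 + sqrt(137)*9 = 100 + 9*sqrt(137) ≈ 205.34)
-214140 - ((Y - 111817) + 56474) = -214140 - (((100 + 9*sqrt(137)) - 111817) + 56474) = -214140 - ((-111717 + 9*sqrt(137)) + 56474) = -214140 - (-55243 + 9*sqrt(137)) = -214140 + (55243 - 9*sqrt(137)) = -158897 - 9*sqrt(137)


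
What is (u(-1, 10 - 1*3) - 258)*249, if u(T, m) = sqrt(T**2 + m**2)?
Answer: -64242 + 1245*sqrt(2) ≈ -62481.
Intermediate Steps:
(u(-1, 10 - 1*3) - 258)*249 = (sqrt((-1)**2 + (10 - 1*3)**2) - 258)*249 = (sqrt(1 + (10 - 3)**2) - 258)*249 = (sqrt(1 + 7**2) - 258)*249 = (sqrt(1 + 49) - 258)*249 = (sqrt(50) - 258)*249 = (5*sqrt(2) - 258)*249 = (-258 + 5*sqrt(2))*249 = -64242 + 1245*sqrt(2)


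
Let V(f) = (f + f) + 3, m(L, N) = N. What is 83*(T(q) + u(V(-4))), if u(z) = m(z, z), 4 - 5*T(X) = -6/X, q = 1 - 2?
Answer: -2241/5 ≈ -448.20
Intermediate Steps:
V(f) = 3 + 2*f (V(f) = 2*f + 3 = 3 + 2*f)
q = -1
T(X) = 4/5 + 6/(5*X) (T(X) = 4/5 - (-6)/(5*X) = 4/5 + 6/(5*X))
u(z) = z
83*(T(q) + u(V(-4))) = 83*((2/5)*(3 + 2*(-1))/(-1) + (3 + 2*(-4))) = 83*((2/5)*(-1)*(3 - 2) + (3 - 8)) = 83*((2/5)*(-1)*1 - 5) = 83*(-2/5 - 5) = 83*(-27/5) = -2241/5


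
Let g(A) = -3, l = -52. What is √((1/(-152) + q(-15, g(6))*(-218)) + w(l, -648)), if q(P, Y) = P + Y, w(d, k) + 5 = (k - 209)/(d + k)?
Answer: √27737892406/2660 ≈ 62.612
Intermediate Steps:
w(d, k) = -5 + (-209 + k)/(d + k) (w(d, k) = -5 + (k - 209)/(d + k) = -5 + (-209 + k)/(d + k))
√((1/(-152) + q(-15, g(6))*(-218)) + w(l, -648)) = √((1/(-152) + (-15 - 3)*(-218)) + (-209 - 5*(-52) - 4*(-648))/(-52 - 648)) = √((-1/152 - 18*(-218)) + (-209 + 260 + 2592)/(-700)) = √((-1/152 + 3924) - 1/700*2643) = √(596447/152 - 2643/700) = √(104277791/26600) = √27737892406/2660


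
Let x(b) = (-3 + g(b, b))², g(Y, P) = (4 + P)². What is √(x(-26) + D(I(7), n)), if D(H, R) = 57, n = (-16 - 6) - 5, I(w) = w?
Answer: √231418 ≈ 481.06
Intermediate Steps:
n = -27 (n = -22 - 5 = -27)
x(b) = (-3 + (4 + b)²)²
√(x(-26) + D(I(7), n)) = √((-3 + (4 - 26)²)² + 57) = √((-3 + (-22)²)² + 57) = √((-3 + 484)² + 57) = √(481² + 57) = √(231361 + 57) = √231418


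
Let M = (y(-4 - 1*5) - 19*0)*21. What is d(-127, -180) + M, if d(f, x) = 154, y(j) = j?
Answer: -35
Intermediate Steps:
M = -189 (M = ((-4 - 1*5) - 19*0)*21 = ((-4 - 5) + 0)*21 = (-9 + 0)*21 = -9*21 = -189)
d(-127, -180) + M = 154 - 189 = -35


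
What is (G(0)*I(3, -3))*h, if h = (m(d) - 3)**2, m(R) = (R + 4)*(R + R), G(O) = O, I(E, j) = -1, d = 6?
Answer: 0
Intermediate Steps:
m(R) = 2*R*(4 + R) (m(R) = (4 + R)*(2*R) = 2*R*(4 + R))
h = 13689 (h = (2*6*(4 + 6) - 3)**2 = (2*6*10 - 3)**2 = (120 - 3)**2 = 117**2 = 13689)
(G(0)*I(3, -3))*h = (0*(-1))*13689 = 0*13689 = 0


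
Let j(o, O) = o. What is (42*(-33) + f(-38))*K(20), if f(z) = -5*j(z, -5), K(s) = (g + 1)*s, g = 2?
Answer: -71760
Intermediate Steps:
K(s) = 3*s (K(s) = (2 + 1)*s = 3*s)
f(z) = -5*z
(42*(-33) + f(-38))*K(20) = (42*(-33) - 5*(-38))*(3*20) = (-1386 + 190)*60 = -1196*60 = -71760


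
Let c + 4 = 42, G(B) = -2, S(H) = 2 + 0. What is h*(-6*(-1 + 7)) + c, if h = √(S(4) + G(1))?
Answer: 38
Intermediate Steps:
S(H) = 2
c = 38 (c = -4 + 42 = 38)
h = 0 (h = √(2 - 2) = √0 = 0)
h*(-6*(-1 + 7)) + c = 0*(-6*(-1 + 7)) + 38 = 0*(-6*6) + 38 = 0*(-36) + 38 = 0 + 38 = 38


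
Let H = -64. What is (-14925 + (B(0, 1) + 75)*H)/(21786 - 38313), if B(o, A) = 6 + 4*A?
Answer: 20365/16527 ≈ 1.2322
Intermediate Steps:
(-14925 + (B(0, 1) + 75)*H)/(21786 - 38313) = (-14925 + ((6 + 4*1) + 75)*(-64))/(21786 - 38313) = (-14925 + ((6 + 4) + 75)*(-64))/(-16527) = (-14925 + (10 + 75)*(-64))*(-1/16527) = (-14925 + 85*(-64))*(-1/16527) = (-14925 - 5440)*(-1/16527) = -20365*(-1/16527) = 20365/16527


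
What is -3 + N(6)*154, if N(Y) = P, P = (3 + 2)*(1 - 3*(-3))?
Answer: 7697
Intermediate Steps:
P = 50 (P = 5*(1 + 9) = 5*10 = 50)
N(Y) = 50
-3 + N(6)*154 = -3 + 50*154 = -3 + 7700 = 7697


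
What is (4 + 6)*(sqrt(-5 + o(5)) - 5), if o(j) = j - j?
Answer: -50 + 10*I*sqrt(5) ≈ -50.0 + 22.361*I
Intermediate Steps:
o(j) = 0
(4 + 6)*(sqrt(-5 + o(5)) - 5) = (4 + 6)*(sqrt(-5 + 0) - 5) = 10*(sqrt(-5) - 5) = 10*(I*sqrt(5) - 5) = 10*(-5 + I*sqrt(5)) = -50 + 10*I*sqrt(5)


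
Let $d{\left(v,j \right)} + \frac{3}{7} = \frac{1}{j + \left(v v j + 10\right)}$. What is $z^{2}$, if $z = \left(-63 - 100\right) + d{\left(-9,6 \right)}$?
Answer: $\frac{329798666961}{12348196} \approx 26708.0$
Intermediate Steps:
$d{\left(v,j \right)} = - \frac{3}{7} + \frac{1}{10 + j + j v^{2}}$ ($d{\left(v,j \right)} = - \frac{3}{7} + \frac{1}{j + \left(v v j + 10\right)} = - \frac{3}{7} + \frac{1}{j + \left(v^{2} j + 10\right)} = - \frac{3}{7} + \frac{1}{j + \left(j v^{2} + 10\right)} = - \frac{3}{7} + \frac{1}{j + \left(10 + j v^{2}\right)} = - \frac{3}{7} + \frac{1}{10 + j + j v^{2}}$)
$z = - \frac{574281}{3514}$ ($z = \left(-63 - 100\right) + \frac{-23 - 18 - 18 \left(-9\right)^{2}}{7 \left(10 + 6 + 6 \left(-9\right)^{2}\right)} = -163 + \frac{-23 - 18 - 18 \cdot 81}{7 \left(10 + 6 + 6 \cdot 81\right)} = -163 + \frac{-23 - 18 - 1458}{7 \left(10 + 6 + 486\right)} = -163 + \frac{1}{7} \cdot \frac{1}{502} \left(-1499\right) = -163 - \frac{1499}{3514} = - \frac{574281}{3514} \approx -163.43$)
$z^{2} = \left(- \frac{574281}{3514}\right)^{2} = \frac{329798666961}{12348196}$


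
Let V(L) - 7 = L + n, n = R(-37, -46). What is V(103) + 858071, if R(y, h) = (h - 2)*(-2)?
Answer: 858277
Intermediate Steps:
R(y, h) = 4 - 2*h (R(y, h) = (-2 + h)*(-2) = 4 - 2*h)
n = 96 (n = 4 - 2*(-46) = 4 + 92 = 96)
V(L) = 103 + L (V(L) = 7 + (L + 96) = 7 + (96 + L) = 103 + L)
V(103) + 858071 = (103 + 103) + 858071 = 206 + 858071 = 858277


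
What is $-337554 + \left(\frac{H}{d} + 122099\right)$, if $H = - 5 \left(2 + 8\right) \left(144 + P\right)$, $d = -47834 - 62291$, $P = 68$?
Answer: $- \frac{949078851}{4405} \approx -2.1546 \cdot 10^{5}$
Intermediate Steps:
$d = -110125$
$H = -10600$ ($H = - 5 \left(2 + 8\right) \left(144 + 68\right) = \left(-5\right) 10 \cdot 212 = \left(-50\right) 212 = -10600$)
$-337554 + \left(\frac{H}{d} + 122099\right) = -337554 + \left(- \frac{10600}{-110125} + 122099\right) = -337554 + \left(\left(-10600\right) \left(- \frac{1}{110125}\right) + 122099\right) = -337554 + \left(\frac{424}{4405} + 122099\right) = -337554 + \frac{537846519}{4405} = - \frac{949078851}{4405}$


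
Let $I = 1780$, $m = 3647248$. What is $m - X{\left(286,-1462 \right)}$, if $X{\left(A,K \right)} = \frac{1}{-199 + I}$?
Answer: $\frac{5766299087}{1581} \approx 3.6472 \cdot 10^{6}$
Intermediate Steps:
$X{\left(A,K \right)} = \frac{1}{1581}$ ($X{\left(A,K \right)} = \frac{1}{-199 + 1780} = \frac{1}{1581}$)
$m - X{\left(286,-1462 \right)} = 3647248 - \frac{1}{1581} = \frac{5766299087}{1581}$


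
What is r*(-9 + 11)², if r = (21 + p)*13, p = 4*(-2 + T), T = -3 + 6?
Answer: 1300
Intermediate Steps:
T = 3
p = 4 (p = 4*(-2 + 3) = 4*1 = 4)
r = 325 (r = (21 + 4)*13 = 25*13 = 325)
r*(-9 + 11)² = 325*(-9 + 11)² = 325*2² = 325*4 = 1300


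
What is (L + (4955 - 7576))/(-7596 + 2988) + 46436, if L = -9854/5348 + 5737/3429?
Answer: 1962011194412459/42251424768 ≈ 46437.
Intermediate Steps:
L = -1553945/9169146 (L = -9854*1/5348 + 5737*(1/3429) = -4927/2674 + 5737/3429 = -1553945/9169146 ≈ -0.16948)
(L + (4955 - 7576))/(-7596 + 2988) + 46436 = (-1553945/9169146 + (4955 - 7576))/(-7596 + 2988) + 46436 = (-1553945/9169146 - 2621)/(-4608) + 46436 = -24033885611/9169146*(-1/4608) + 46436 = 24033885611/42251424768 + 46436 = 1962011194412459/42251424768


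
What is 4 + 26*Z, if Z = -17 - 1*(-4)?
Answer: -334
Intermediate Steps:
Z = -13 (Z = -17 + 4 = -13)
4 + 26*Z = 4 + 26*(-13) = 4 - 338 = -334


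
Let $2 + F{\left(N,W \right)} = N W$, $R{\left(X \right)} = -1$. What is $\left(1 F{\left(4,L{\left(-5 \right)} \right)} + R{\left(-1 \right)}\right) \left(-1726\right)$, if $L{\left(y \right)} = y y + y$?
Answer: $-132902$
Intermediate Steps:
$L{\left(y \right)} = y + y^{2}$ ($L{\left(y \right)} = y^{2} + y = y + y^{2}$)
$F{\left(N,W \right)} = -2 + N W$
$\left(1 F{\left(4,L{\left(-5 \right)} \right)} + R{\left(-1 \right)}\right) \left(-1726\right) = \left(1 \left(-2 + 4 \left(- 5 \left(1 - 5\right)\right)\right) - 1\right) \left(-1726\right) = \left(1 \left(-2 + 4 \left(\left(-5\right) \left(-4\right)\right)\right) - 1\right) \left(-1726\right) = \left(1 \left(-2 + 4 \cdot 20\right) - 1\right) \left(-1726\right) = \left(1 \left(-2 + 80\right) - 1\right) \left(-1726\right) = \left(1 \cdot 78 - 1\right) \left(-1726\right) = \left(78 - 1\right) \left(-1726\right) = 77 \left(-1726\right) = -132902$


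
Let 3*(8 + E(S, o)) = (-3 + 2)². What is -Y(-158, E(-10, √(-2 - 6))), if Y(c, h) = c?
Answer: 158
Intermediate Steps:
E(S, o) = -23/3 (E(S, o) = -8 + (-3 + 2)²/3 = -8 + (⅓)*(-1)² = -8 + (⅓)*1 = -8 + ⅓ = -23/3)
-Y(-158, E(-10, √(-2 - 6))) = -1*(-158) = 158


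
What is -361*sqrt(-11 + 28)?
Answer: -361*sqrt(17) ≈ -1488.4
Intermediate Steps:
-361*sqrt(-11 + 28) = -361*sqrt(17)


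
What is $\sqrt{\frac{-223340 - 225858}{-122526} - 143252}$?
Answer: $\frac{i \sqrt{59737024962339}}{20421} \approx 378.48 i$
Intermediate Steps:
$\sqrt{\frac{-223340 - 225858}{-122526} - 143252} = \sqrt{\left(-449198\right) \left(- \frac{1}{122526}\right) - 143252} = \sqrt{\frac{224599}{61263} - 143252} = \sqrt{- \frac{8775822677}{61263}} = \frac{i \sqrt{59737024962339}}{20421}$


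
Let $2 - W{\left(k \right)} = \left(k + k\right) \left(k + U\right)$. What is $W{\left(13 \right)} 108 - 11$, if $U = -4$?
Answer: $-25067$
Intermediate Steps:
$W{\left(k \right)} = 2 - 2 k \left(-4 + k\right)$ ($W{\left(k \right)} = 2 - \left(k + k\right) \left(k - 4\right) = 2 - 2 k \left(-4 + k\right)$)
$W{\left(13 \right)} 108 - 11 = \left(2 - 2 \cdot 13^{2} + 8 \cdot 13\right) 108 - 11 = \left(2 - 338 + 104\right) 108 - 11 = \left(-232\right) 108 - 11 = -25056 - 11 = -25067$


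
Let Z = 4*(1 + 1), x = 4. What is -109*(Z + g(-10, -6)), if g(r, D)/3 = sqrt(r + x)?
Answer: -872 - 327*I*sqrt(6) ≈ -872.0 - 800.98*I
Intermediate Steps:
g(r, D) = 3*sqrt(4 + r) (g(r, D) = 3*sqrt(r + 4) = 3*sqrt(4 + r))
Z = 8 (Z = 4*2 = 8)
-109*(Z + g(-10, -6)) = -109*(8 + 3*sqrt(4 - 10)) = -109*(8 + 3*sqrt(-6)) = -109*(8 + 3*(I*sqrt(6))) = -109*(8 + 3*I*sqrt(6)) = -872 - 327*I*sqrt(6)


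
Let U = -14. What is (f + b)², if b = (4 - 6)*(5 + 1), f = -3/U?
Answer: 27225/196 ≈ 138.90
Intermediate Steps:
f = 3/14 (f = -3/(-14) = -3*(-1/14) = 3/14 ≈ 0.21429)
b = -12 (b = -2*6 = -12)
(f + b)² = (3/14 - 12)² = (-165/14)² = 27225/196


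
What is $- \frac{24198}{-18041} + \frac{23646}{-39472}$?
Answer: $\frac{264272985}{356057176} \approx 0.74222$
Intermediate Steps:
$- \frac{24198}{-18041} + \frac{23646}{-39472} = \left(-24198\right) \left(- \frac{1}{18041}\right) + 23646 \left(- \frac{1}{39472}\right) = \frac{24198}{18041} - \frac{11823}{19736} = \frac{264272985}{356057176}$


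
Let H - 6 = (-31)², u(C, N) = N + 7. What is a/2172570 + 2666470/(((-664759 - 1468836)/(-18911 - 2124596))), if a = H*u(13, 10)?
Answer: 2483506969795382701/927076897830 ≈ 2.6789e+6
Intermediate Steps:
u(C, N) = 7 + N
H = 967 (H = 6 + (-31)² = 6 + 961 = 967)
a = 16439 (a = 967*(7 + 10) = 967*17 = 16439)
a/2172570 + 2666470/(((-664759 - 1468836)/(-18911 - 2124596))) = 16439/2172570 + 2666470/(((-664759 - 1468836)/(-18911 - 2124596))) = 16439*(1/2172570) + 2666470/((-2133595/(-2143507))) = 16439/2172570 + 2666470/((-2133595*(-1/2143507))) = 16439/2172570 + 2666470/(2133595/2143507) = 16439/2172570 + 2666470*(2143507/2133595) = 16439/2172570 + 1143119422058/426719 = 2483506969795382701/927076897830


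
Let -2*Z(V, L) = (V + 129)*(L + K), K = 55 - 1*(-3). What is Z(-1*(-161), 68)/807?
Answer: -6090/269 ≈ -22.639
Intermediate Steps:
K = 58 (K = 55 + 3 = 58)
Z(V, L) = -(58 + L)*(129 + V)/2 (Z(V, L) = -(V + 129)*(L + 58)/2 = -(129 + V)*(58 + L)/2 = -(58 + L)*(129 + V)/2)
Z(-1*(-161), 68)/807 = (-3741 - (-29)*(-161) - 129/2*68 - ½*68*(-1*(-161)))/807 = (-3741 - 29*161 - 4386 - ½*68*161)*(1/807) = (-3741 - 4669 - 4386 - 5474)*(1/807) = -18270*1/807 = -6090/269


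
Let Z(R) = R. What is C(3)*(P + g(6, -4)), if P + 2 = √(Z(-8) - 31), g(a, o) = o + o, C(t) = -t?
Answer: 30 - 3*I*√39 ≈ 30.0 - 18.735*I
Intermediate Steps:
g(a, o) = 2*o
P = -2 + I*√39 (P = -2 + √(-8 - 31) = -2 + √(-39) = -2 + I*√39 ≈ -2.0 + 6.245*I)
C(3)*(P + g(6, -4)) = (-1*3)*((-2 + I*√39) + 2*(-4)) = -3*((-2 + I*√39) - 8) = -3*(-10 + I*√39) = 30 - 3*I*√39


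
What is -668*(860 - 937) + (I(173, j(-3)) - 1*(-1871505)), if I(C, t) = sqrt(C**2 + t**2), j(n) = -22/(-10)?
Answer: 1922941 + sqrt(748346)/5 ≈ 1.9231e+6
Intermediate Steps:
j(n) = 11/5 (j(n) = -22*(-1/10) = 11/5)
-668*(860 - 937) + (I(173, j(-3)) - 1*(-1871505)) = -668*(860 - 937) + (sqrt(173**2 + (11/5)**2) - 1*(-1871505)) = -668*(-77) + (sqrt(29929 + 121/25) + 1871505) = 51436 + (sqrt(748346/25) + 1871505) = 51436 + (sqrt(748346)/5 + 1871505) = 51436 + (1871505 + sqrt(748346)/5) = 1922941 + sqrt(748346)/5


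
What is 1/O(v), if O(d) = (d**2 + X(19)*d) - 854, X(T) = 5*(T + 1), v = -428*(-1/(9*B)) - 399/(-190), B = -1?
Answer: -8100/27000119 ≈ -0.00030000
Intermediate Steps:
v = -4091/90 (v = -428/((-1*(-9))) - 399/(-190) = -428/9 - 399*(-1/190) = -428*1/9 + 21/10 = -428/9 + 21/10 = -4091/90 ≈ -45.456)
X(T) = 5 + 5*T (X(T) = 5*(1 + T) = 5 + 5*T)
O(d) = -854 + d**2 + 100*d (O(d) = (d**2 + (5 + 5*19)*d) - 854 = (d**2 + (5 + 95)*d) - 854 = (d**2 + 100*d) - 854 = -854 + d**2 + 100*d)
1/O(v) = 1/(-854 + (-4091/90)**2 + 100*(-4091/90)) = 1/(-854 + 16736281/8100 - 40910/9) = 1/(-27000119/8100) = -8100/27000119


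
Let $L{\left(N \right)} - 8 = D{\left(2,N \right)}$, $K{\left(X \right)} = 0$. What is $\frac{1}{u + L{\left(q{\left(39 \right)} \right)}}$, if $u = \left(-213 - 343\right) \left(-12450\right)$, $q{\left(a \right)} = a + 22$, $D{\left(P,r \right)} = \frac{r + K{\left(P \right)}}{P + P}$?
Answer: $\frac{4}{27688893} \approx 1.4446 \cdot 10^{-7}$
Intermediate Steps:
$D{\left(P,r \right)} = \frac{r}{2 P}$ ($D{\left(P,r \right)} = \frac{r + 0}{P + P} = \frac{r}{2 P}$)
$q{\left(a \right)} = 22 + a$
$L{\left(N \right)} = 8 + \frac{N}{4}$ ($L{\left(N \right)} = 8 + \frac{N}{2 \cdot 2} = 8 + \frac{1}{2} N \frac{1}{2} = 8 + \frac{N}{4}$)
$u = 6922200$ ($u = \left(-556\right) \left(-12450\right) = 6922200$)
$\frac{1}{u + L{\left(q{\left(39 \right)} \right)}} = \frac{1}{6922200 + \left(8 + \frac{22 + 39}{4}\right)} = \frac{1}{6922200 + \left(8 + \frac{1}{4} \cdot 61\right)} = \frac{1}{6922200 + \left(8 + \frac{61}{4}\right)} = \frac{1}{6922200 + \frac{93}{4}} = \frac{1}{\frac{27688893}{4}} = \frac{4}{27688893}$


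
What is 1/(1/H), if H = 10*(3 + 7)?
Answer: 100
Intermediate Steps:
H = 100 (H = 10*10 = 100)
1/(1/H) = 1/(1/100) = 100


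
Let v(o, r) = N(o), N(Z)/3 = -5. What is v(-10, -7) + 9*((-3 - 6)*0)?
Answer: -15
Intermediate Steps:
N(Z) = -15 (N(Z) = 3*(-5) = -15)
v(o, r) = -15
v(-10, -7) + 9*((-3 - 6)*0) = -15 + 9*((-3 - 6)*0) = -15 + 9*(-9*0) = -15 + 9*0 = -15 + 0 = -15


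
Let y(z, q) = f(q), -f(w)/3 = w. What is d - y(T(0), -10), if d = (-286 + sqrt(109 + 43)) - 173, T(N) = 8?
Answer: -489 + 2*sqrt(38) ≈ -476.67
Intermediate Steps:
f(w) = -3*w
y(z, q) = -3*q
d = -459 + 2*sqrt(38) (d = (-286 + sqrt(152)) - 173 = (-286 + 2*sqrt(38)) - 173 = -459 + 2*sqrt(38) ≈ -446.67)
d - y(T(0), -10) = (-459 + 2*sqrt(38)) - (-3)*(-10) = (-459 + 2*sqrt(38)) - 1*30 = (-459 + 2*sqrt(38)) - 30 = -489 + 2*sqrt(38)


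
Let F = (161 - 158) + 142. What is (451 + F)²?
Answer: 355216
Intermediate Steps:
F = 145 (F = 3 + 142 = 145)
(451 + F)² = (451 + 145)² = 596² = 355216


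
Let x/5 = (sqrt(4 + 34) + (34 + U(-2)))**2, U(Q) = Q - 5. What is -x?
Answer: -3835 - 270*sqrt(38) ≈ -5499.4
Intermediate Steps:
U(Q) = -5 + Q
x = 5*(27 + sqrt(38))**2 (x = 5*(sqrt(4 + 34) + (34 + (-5 - 2)))**2 = 5*(sqrt(38) + (34 - 7))**2 = 5*(sqrt(38) + 27)**2 = 5*(27 + sqrt(38))**2 ≈ 5499.4)
-x = -(3835 + 270*sqrt(38)) = -3835 - 270*sqrt(38)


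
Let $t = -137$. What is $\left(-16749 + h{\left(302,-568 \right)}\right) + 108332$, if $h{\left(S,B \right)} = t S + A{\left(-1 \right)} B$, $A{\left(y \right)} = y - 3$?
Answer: $52481$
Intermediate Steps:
$A{\left(y \right)} = -3 + y$ ($A{\left(y \right)} = y - 3 = -3 + y$)
$h{\left(S,B \right)} = - 137 S - 4 B$ ($h{\left(S,B \right)} = - 137 S + \left(-3 - 1\right) B = - 137 S - 4 B$)
$\left(-16749 + h{\left(302,-568 \right)}\right) + 108332 = \left(-16749 - 39102\right) + 108332 = -55851 + 108332 = 52481$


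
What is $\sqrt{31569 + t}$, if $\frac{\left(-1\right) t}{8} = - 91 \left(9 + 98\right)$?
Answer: $\sqrt{109465} \approx 330.85$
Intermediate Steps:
$t = 77896$ ($t = - 8 \left(- 91 \left(9 + 98\right)\right) = - 8 \left(\left(-91\right) 107\right) = \left(-8\right) \left(-9737\right) = 77896$)
$\sqrt{31569 + t} = \sqrt{31569 + 77896} = \sqrt{109465}$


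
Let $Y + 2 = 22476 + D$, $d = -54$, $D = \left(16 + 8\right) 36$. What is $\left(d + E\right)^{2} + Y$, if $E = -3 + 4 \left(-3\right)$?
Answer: $28099$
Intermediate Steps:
$D = 864$ ($D = 24 \cdot 36 = 864$)
$E = -15$ ($E = -3 - 12 = -15$)
$Y = 23338$ ($Y = -2 + \left(22476 + 864\right) = -2 + 23340 = 23338$)
$\left(d + E\right)^{2} + Y = \left(-54 - 15\right)^{2} + 23338 = \left(-69\right)^{2} + 23338 = 4761 + 23338 = 28099$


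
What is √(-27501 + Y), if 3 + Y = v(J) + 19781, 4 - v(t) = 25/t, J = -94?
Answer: I*√68202734/94 ≈ 87.856*I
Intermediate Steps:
v(t) = 4 - 25/t
Y = 1859533/94 (Y = -3 + ((4 - 25/(-94)) + 19781) = -3 + ((4 - 25*(-1/94)) + 19781) = -3 + ((4 + 25/94) + 19781) = -3 + (401/94 + 19781) = -3 + 1859815/94 = 1859533/94 ≈ 19782.)
√(-27501 + Y) = √(-27501 + 1859533/94) = √(-725561/94) = I*√68202734/94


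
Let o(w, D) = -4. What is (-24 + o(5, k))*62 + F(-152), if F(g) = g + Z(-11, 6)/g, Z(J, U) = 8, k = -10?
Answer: -35873/19 ≈ -1888.1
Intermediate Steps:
F(g) = g + 8/g
(-24 + o(5, k))*62 + F(-152) = (-24 - 4)*62 + (-152 + 8/(-152)) = -28*62 + (-152 + 8*(-1/152)) = -1736 + (-152 - 1/19) = -1736 - 2889/19 = -35873/19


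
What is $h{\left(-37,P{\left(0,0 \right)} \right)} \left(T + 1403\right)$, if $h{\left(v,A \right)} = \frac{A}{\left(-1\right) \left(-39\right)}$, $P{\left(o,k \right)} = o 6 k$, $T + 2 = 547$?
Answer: $0$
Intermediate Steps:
$T = 545$ ($T = -2 + 547 = 545$)
$P{\left(o,k \right)} = 6 k o$ ($P{\left(o,k \right)} = 6 o k = 6 k o$)
$h{\left(v,A \right)} = \frac{A}{39}$
$h{\left(-37,P{\left(0,0 \right)} \right)} \left(T + 1403\right) = \frac{6 \cdot 0 \cdot 0}{39} \left(545 + 1403\right) = \frac{1}{39} \cdot 0 \cdot 1948 = 0 \cdot 1948 = 0$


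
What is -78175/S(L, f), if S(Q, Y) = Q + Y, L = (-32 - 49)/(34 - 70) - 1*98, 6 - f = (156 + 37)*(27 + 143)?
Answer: 5900/2483 ≈ 2.3762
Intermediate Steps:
f = -32804 (f = 6 - (156 + 37)*(27 + 143) = 6 - 193*170 = 6 - 1*32810 = 6 - 32810 = -32804)
L = -383/4 (L = -81/(-36) - 98 = -81*(-1/36) - 98 = 9/4 - 98 = -383/4 ≈ -95.750)
-78175/S(L, f) = -78175/(-383/4 - 32804) = -78175/(-131599/4) = -78175*(-4/131599) = 5900/2483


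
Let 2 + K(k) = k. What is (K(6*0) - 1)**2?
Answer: 9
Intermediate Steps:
K(k) = -2 + k
(K(6*0) - 1)**2 = ((-2 + 6*0) - 1)**2 = ((-2 + 0) - 1)**2 = (-2 - 1)**2 = (-3)**2 = 9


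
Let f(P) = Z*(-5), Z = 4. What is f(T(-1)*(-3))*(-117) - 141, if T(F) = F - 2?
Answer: 2199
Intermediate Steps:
T(F) = -2 + F
f(P) = -20 (f(P) = 4*(-5) = -20)
f(T(-1)*(-3))*(-117) - 141 = -20*(-117) - 141 = 2340 - 141 = 2199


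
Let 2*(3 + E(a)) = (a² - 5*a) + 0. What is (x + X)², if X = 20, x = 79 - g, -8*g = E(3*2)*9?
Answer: 9801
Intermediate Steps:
E(a) = -3 + a²/2 - 5*a/2 (E(a) = -3 + ((a² - 5*a) + 0)/2 = -3 + (a² - 5*a)/2 = -3 + (a²/2 - 5*a/2) = -3 + a²/2 - 5*a/2)
g = 0 (g = -(-3 + (3*2)²/2 - 15*2/2)*9/8 = -(-3 + (½)*6² - 5/2*6)*9/8 = -(-3 + (½)*36 - 15)*9/8 = -(-3 + 18 - 15)*9/8 = -0*9 = -⅛*0 = 0)
x = 79 (x = 79 - 1*0 = 79 + 0 = 79)
(x + X)² = (79 + 20)² = 99² = 9801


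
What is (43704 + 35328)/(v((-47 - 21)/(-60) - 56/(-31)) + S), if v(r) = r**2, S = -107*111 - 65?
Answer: -17088694200/2580290261 ≈ -6.6228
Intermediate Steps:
S = -11942 (S = -11877 - 65 = -11942)
(43704 + 35328)/(v((-47 - 21)/(-60) - 56/(-31)) + S) = (43704 + 35328)/(((-47 - 21)/(-60) - 56/(-31))**2 - 11942) = 79032/((-68*(-1/60) - 56*(-1/31))**2 - 11942) = 79032/((17/15 + 56/31)**2 - 11942) = 79032/((1367/465)**2 - 11942) = 79032/(1868689/216225 - 11942) = 79032/(-2580290261/216225) = 79032*(-216225/2580290261) = -17088694200/2580290261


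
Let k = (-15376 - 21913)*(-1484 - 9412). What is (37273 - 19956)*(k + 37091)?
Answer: 7036555752095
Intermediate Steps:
k = 406300944 (k = -37289*(-10896) = 406300944)
(37273 - 19956)*(k + 37091) = (37273 - 19956)*(406300944 + 37091) = 17317*406338035 = 7036555752095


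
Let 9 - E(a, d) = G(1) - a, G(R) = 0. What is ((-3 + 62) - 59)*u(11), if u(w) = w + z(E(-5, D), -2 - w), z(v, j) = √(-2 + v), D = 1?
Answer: 0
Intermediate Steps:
E(a, d) = 9 + a (E(a, d) = 9 - (0 - a) = 9 - (-1)*a = 9 + a)
u(w) = w + √2 (u(w) = w + √(-2 + (9 - 5)) = w + √(-2 + 4) = w + √2)
((-3 + 62) - 59)*u(11) = ((-3 + 62) - 59)*(11 + √2) = (59 - 59)*(11 + √2) = 0*(11 + √2) = 0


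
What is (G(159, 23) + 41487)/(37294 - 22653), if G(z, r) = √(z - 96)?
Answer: 41487/14641 + 3*√7/14641 ≈ 2.8342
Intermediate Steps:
G(z, r) = √(-96 + z)
(G(159, 23) + 41487)/(37294 - 22653) = (√(-96 + 159) + 41487)/(37294 - 22653) = (√63 + 41487)/14641 = (3*√7 + 41487)*(1/14641) = (41487 + 3*√7)*(1/14641) = 41487/14641 + 3*√7/14641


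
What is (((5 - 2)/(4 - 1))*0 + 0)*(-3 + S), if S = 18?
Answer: 0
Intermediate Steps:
(((5 - 2)/(4 - 1))*0 + 0)*(-3 + S) = (((5 - 2)/(4 - 1))*0 + 0)*(-3 + 18) = ((3/3)*0 + 0)*15 = ((3*(1/3))*0 + 0)*15 = (1*0 + 0)*15 = (0 + 0)*15 = 0*15 = 0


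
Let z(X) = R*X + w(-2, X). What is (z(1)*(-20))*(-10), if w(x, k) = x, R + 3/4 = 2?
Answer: -150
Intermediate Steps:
R = 5/4 (R = -3/4 + 2 = 5/4 ≈ 1.2500)
z(X) = -2 + 5*X/4 (z(X) = 5*X/4 - 2 = -2 + 5*X/4)
(z(1)*(-20))*(-10) = ((-2 + (5/4)*1)*(-20))*(-10) = ((-2 + 5/4)*(-20))*(-10) = -3/4*(-20)*(-10) = 15*(-10) = -150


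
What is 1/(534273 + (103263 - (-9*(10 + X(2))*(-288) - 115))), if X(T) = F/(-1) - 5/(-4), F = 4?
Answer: 1/618859 ≈ 1.6159e-6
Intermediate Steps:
X(T) = -11/4 (X(T) = 4/(-1) - 5/(-4) = 4*(-1) - 5*(-¼) = -4 + 5/4 = -11/4)
1/(534273 + (103263 - (-9*(10 + X(2))*(-288) - 115))) = 1/(534273 + (103263 - (-9*(10 - 11/4)*(-288) - 115))) = 1/(534273 + (103263 - (-9*29/4*(-288) - 115))) = 1/(534273 + (103263 - (-261/4*(-288) - 115))) = 1/(534273 + (103263 - (18792 - 115))) = 1/(534273 + (103263 - 1*18677)) = 1/(534273 + (103263 - 18677)) = 1/(534273 + 84586) = 1/618859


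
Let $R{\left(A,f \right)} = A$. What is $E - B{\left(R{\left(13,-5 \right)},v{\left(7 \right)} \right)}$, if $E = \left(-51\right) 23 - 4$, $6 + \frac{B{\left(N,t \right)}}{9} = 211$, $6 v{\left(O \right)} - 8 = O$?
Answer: $-3022$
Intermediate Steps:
$v{\left(O \right)} = \frac{4}{3} + \frac{O}{6}$
$B{\left(N,t \right)} = 1845$ ($B{\left(N,t \right)} = -54 + 9 \cdot 211 = -54 + 1899 = 1845$)
$E = -1177$ ($E = -1173 - 4 = -1177$)
$E - B{\left(R{\left(13,-5 \right)},v{\left(7 \right)} \right)} = -1177 - 1845 = -3022$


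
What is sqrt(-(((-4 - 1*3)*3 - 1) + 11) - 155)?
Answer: 12*I ≈ 12.0*I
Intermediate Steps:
sqrt(-(((-4 - 1*3)*3 - 1) + 11) - 155) = sqrt(-(((-4 - 3)*3 - 1) + 11) - 155) = sqrt(-((-7*3 - 1) + 11) - 155) = sqrt(-((-21 - 1) + 11) - 155) = sqrt(-(-22 + 11) - 155) = sqrt(-1*(-11) - 155) = sqrt(11 - 155) = sqrt(-144) = 12*I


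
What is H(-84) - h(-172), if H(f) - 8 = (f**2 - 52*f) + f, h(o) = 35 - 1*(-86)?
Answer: 11227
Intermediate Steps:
h(o) = 121 (h(o) = 35 + 86 = 121)
H(f) = 8 + f**2 - 51*f (H(f) = 8 + ((f**2 - 52*f) + f) = 8 + (f**2 - 51*f) = 8 + f**2 - 51*f)
H(-84) - h(-172) = (8 + (-84)**2 - 51*(-84)) - 1*121 = (8 + 7056 + 4284) - 121 = 11348 - 121 = 11227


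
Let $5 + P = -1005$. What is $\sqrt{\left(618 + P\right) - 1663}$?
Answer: $i \sqrt{2055} \approx 45.332 i$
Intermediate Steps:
$P = -1010$ ($P = -5 - 1005 = -1010$)
$\sqrt{\left(618 + P\right) - 1663} = \sqrt{\left(618 - 1010\right) - 1663} = \sqrt{-392 - 1663} = \sqrt{-2055} = i \sqrt{2055}$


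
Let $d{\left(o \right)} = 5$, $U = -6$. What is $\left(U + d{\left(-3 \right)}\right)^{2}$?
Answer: $1$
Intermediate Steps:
$\left(U + d{\left(-3 \right)}\right)^{2} = \left(-6 + 5\right)^{2} = \left(-1\right)^{2} = 1$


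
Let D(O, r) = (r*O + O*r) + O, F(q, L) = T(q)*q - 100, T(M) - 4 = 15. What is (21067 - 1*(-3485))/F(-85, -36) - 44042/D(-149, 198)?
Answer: -1376792426/101447395 ≈ -13.571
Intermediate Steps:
T(M) = 19 (T(M) = 4 + 15 = 19)
F(q, L) = -100 + 19*q (F(q, L) = 19*q - 100 = -100 + 19*q)
D(O, r) = O + 2*O*r (D(O, r) = (O*r + O*r) + O = 2*O*r + O = O + 2*O*r)
(21067 - 1*(-3485))/F(-85, -36) - 44042/D(-149, 198) = (21067 - 1*(-3485))/(-100 + 19*(-85)) - 44042*(-1/(149*(1 + 2*198))) = (21067 + 3485)/(-100 - 1615) - 44042*(-1/(149*(1 + 396))) = 24552/(-1715) - 44042/((-149*397)) = 24552*(-1/1715) - 44042/(-59153) = -24552/1715 - 44042*(-1/59153) = -24552/1715 + 44042/59153 = -1376792426/101447395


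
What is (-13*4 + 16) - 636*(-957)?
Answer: 608616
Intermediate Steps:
(-13*4 + 16) - 636*(-957) = (-52 + 16) + 608652 = -36 + 608652 = 608616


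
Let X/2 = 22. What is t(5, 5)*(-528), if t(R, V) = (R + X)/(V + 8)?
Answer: -25872/13 ≈ -1990.2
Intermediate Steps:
X = 44 (X = 2*22 = 44)
t(R, V) = (44 + R)/(8 + V) (t(R, V) = (R + 44)/(V + 8) = (44 + R)/(8 + V))
t(5, 5)*(-528) = ((44 + 5)/(8 + 5))*(-528) = (49/13)*(-528) = -25872/13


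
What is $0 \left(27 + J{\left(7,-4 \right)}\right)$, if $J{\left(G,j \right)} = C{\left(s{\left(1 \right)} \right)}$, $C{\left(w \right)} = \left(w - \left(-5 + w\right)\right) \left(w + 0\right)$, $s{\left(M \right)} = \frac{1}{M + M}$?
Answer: $0$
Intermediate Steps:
$s{\left(M \right)} = \frac{1}{2 M}$
$C{\left(w \right)} = 5 w$
$J{\left(G,j \right)} = \frac{5}{2}$ ($J{\left(G,j \right)} = 5 \frac{1}{2 \cdot 1} = 5 \cdot \frac{1}{2} \cdot 1 = 5 \cdot \frac{1}{2} = \frac{5}{2}$)
$0 \left(27 + J{\left(7,-4 \right)}\right) = 0 \left(27 + \frac{5}{2}\right) = 0 \cdot \frac{59}{2} = 0$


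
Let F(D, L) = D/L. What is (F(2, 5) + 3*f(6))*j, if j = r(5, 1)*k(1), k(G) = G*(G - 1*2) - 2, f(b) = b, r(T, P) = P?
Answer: -276/5 ≈ -55.200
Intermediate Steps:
k(G) = -2 + G*(-2 + G) (k(G) = G*(G - 2) - 2 = G*(-2 + G) - 2 = -2 + G*(-2 + G))
j = -3 (j = 1*(-2 + 1² - 2*1) = 1*(-2 + 1 - 2) = 1*(-3) = -3)
(F(2, 5) + 3*f(6))*j = (2/5 + 3*6)*(-3) = (2*(⅕) + 18)*(-3) = (⅖ + 18)*(-3) = (92/5)*(-3) = -276/5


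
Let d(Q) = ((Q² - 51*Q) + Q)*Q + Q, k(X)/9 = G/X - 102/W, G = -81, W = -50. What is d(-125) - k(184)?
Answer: -12578766231/4600 ≈ -2.7345e+6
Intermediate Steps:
k(X) = 459/25 - 729/X (k(X) = 9*(-81/X - 102/(-50)) = 9*(-81/X - 102*(-1/50)) = 9*(-81/X + 51/25) = 9*(51/25 - 81/X) = 459/25 - 729/X)
d(Q) = Q + Q*(Q² - 50*Q) (d(Q) = (Q² - 50*Q)*Q + Q = Q*(Q² - 50*Q) + Q = Q + Q*(Q² - 50*Q))
d(-125) - k(184) = -125*(1 + (-125)² - 50*(-125)) - (459/25 - 729/184) = -125*(1 + 15625 + 6250) - (459/25 - 729*1/184) = -125*21876 - (459/25 - 729/184) = -2734500 - 1*66231/4600 = -2734500 - 66231/4600 = -12578766231/4600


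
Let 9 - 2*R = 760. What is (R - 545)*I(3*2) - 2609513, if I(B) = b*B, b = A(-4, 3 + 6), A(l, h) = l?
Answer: -2587421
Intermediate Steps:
b = -4
R = -751/2 (R = 9/2 - 1/2*760 = 9/2 - 380 = -751/2 ≈ -375.50)
I(B) = -4*B
(R - 545)*I(3*2) - 2609513 = (-751/2 - 545)*(-12*2) - 2609513 = -(-3682)*6 - 2609513 = -1841/2*(-24) - 2609513 = 22092 - 2609513 = -2587421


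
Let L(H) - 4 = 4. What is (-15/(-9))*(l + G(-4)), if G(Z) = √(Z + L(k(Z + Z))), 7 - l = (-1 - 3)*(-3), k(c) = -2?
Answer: -5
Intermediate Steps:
L(H) = 8 (L(H) = 4 + 4 = 8)
l = -5 (l = 7 - (-1 - 3)*(-3) = 7 - (-4)*(-3) = 7 - 1*12 = 7 - 12 = -5)
G(Z) = √(8 + Z) (G(Z) = √(Z + 8) = √(8 + Z))
(-15/(-9))*(l + G(-4)) = (-15/(-9))*(-5 + √(8 - 4)) = (-15*(-⅑))*(-5 + √4) = 5*(-5 + 2)/3 = (5/3)*(-3) = -5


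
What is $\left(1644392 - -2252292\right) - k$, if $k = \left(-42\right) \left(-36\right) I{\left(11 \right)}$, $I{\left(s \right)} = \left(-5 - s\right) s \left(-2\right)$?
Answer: $3364460$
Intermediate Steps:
$I{\left(s \right)} = - 2 s \left(-5 - s\right)$ ($I{\left(s \right)} = s \left(-5 - s\right) \left(-2\right) = - 2 s \left(-5 - s\right)$)
$k = 532224$ ($k = \left(-42\right) \left(-36\right) 2 \cdot 11 \left(5 + 11\right) = 1512 \cdot 2 \cdot 11 \cdot 16 = 1512 \cdot 352 = 532224$)
$\left(1644392 - -2252292\right) - k = \left(1644392 - -2252292\right) - 532224 = \left(1644392 + 2252292\right) - 532224 = 3896684 - 532224 = 3364460$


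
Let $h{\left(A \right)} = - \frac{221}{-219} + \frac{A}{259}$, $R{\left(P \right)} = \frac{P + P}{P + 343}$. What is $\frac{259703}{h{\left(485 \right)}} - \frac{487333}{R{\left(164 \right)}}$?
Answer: $- \frac{17777109220605}{26806456} \approx -6.6317 \cdot 10^{5}$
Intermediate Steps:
$R{\left(P \right)} = \frac{2 P}{343 + P}$
$h{\left(A \right)} = \frac{221}{219} + \frac{A}{259}$ ($h{\left(A \right)} = \left(-221\right) \left(- \frac{1}{219}\right) + A \frac{1}{259} = \frac{221}{219} + \frac{A}{259}$)
$\frac{259703}{h{\left(485 \right)}} - \frac{487333}{R{\left(164 \right)}} = \frac{259703}{\frac{221}{219} + \frac{1}{259} \cdot 485} - \frac{487333}{2 \cdot 164 \frac{1}{343 + 164}} = \frac{259703}{\frac{221}{219} + \frac{485}{259}} - \frac{487333}{2 \cdot 164 \cdot \frac{1}{507}} = \frac{259703}{\frac{163454}{56721}} - \frac{487333}{2 \cdot 164 \cdot \frac{1}{507}} = 259703 \cdot \frac{56721}{163454} - \frac{487333}{\frac{328}{507}} = \frac{14730613863}{163454} - \frac{247077831}{328} = - \frac{17777109220605}{26806456}$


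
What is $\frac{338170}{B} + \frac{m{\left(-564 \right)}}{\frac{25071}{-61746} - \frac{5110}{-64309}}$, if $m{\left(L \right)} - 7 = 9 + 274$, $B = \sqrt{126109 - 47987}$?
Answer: $- \frac{54835181860}{61750899} + \frac{169085 \sqrt{78122}}{39061} \approx 321.89$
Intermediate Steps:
$B = \sqrt{78122} \approx 279.5$
$m{\left(L \right)} = 290$ ($m{\left(L \right)} = 7 + \left(9 + 274\right) = 7 + 283 = 290$)
$\frac{338170}{B} + \frac{m{\left(-564 \right)}}{\frac{25071}{-61746} - \frac{5110}{-64309}} = \frac{338170}{\sqrt{78122}} + \frac{290}{\frac{25071}{-61746} - \frac{5110}{-64309}} = 338170 \frac{\sqrt{78122}}{78122} + \frac{290}{25071 \left(- \frac{1}{61746}\right) - - \frac{730}{9187}} = \frac{169085 \sqrt{78122}}{39061} + \frac{290}{- \frac{8357}{20582} + \frac{730}{9187}} = \frac{169085 \sqrt{78122}}{39061} + \frac{290}{- \frac{61750899}{189086834}} = \frac{169085 \sqrt{78122}}{39061} + 290 \left(- \frac{189086834}{61750899}\right) = \frac{169085 \sqrt{78122}}{39061} - \frac{54835181860}{61750899} = - \frac{54835181860}{61750899} + \frac{169085 \sqrt{78122}}{39061}$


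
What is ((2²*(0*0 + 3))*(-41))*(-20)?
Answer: 9840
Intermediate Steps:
((2²*(0*0 + 3))*(-41))*(-20) = ((4*(0 + 3))*(-41))*(-20) = ((4*3)*(-41))*(-20) = (12*(-41))*(-20) = -492*(-20) = 9840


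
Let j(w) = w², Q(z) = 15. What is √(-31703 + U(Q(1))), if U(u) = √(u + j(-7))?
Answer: I*√31695 ≈ 178.03*I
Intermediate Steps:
U(u) = √(49 + u) (U(u) = √(u + (-7)²) = √(u + 49) = √(49 + u))
√(-31703 + U(Q(1))) = √(-31703 + √(49 + 15)) = √(-31703 + √64) = √(-31703 + 8) = √(-31695) = I*√31695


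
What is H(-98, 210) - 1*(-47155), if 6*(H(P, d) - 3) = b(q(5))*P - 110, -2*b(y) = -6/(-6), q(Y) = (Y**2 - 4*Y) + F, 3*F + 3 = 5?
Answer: 282887/6 ≈ 47148.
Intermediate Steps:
F = 2/3 (F = -1 + (1/3)*5 = -1 + 5/3 = 2/3 ≈ 0.66667)
q(Y) = 2/3 + Y**2 - 4*Y (q(Y) = (Y**2 - 4*Y) + 2/3 = 2/3 + Y**2 - 4*Y)
b(y) = -1/2 (b(y) = -(-3)/(-6) = -(-3)*(-1)/6 = -1/2*1 = -1/2)
H(P, d) = -46/3 - P/12 (H(P, d) = 3 + (-P/2 - 110)/6 = 3 + (-110 - P/2)/6 = 3 + (-55/3 - P/12) = -46/3 - P/12)
H(-98, 210) - 1*(-47155) = (-46/3 - 1/12*(-98)) - 1*(-47155) = (-46/3 + 49/6) + 47155 = -43/6 + 47155 = 282887/6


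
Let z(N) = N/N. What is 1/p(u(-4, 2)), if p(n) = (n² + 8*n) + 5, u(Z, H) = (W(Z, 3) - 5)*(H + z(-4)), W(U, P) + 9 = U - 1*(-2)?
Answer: 1/1925 ≈ 0.00051948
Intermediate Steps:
z(N) = 1
W(U, P) = -7 + U (W(U, P) = -9 + (U - 1*(-2)) = -9 + (U + 2) = -9 + (2 + U) = -7 + U)
u(Z, H) = (1 + H)*(-12 + Z) (u(Z, H) = ((-7 + Z) - 5)*(H + 1) = (-12 + Z)*(1 + H) = (1 + H)*(-12 + Z))
p(n) = 5 + n² + 8*n
1/p(u(-4, 2)) = 1/(5 + (-12 - 4 - 12*2 + 2*(-4))² + 8*(-12 - 4 - 12*2 + 2*(-4))) = 1/(5 + (-12 - 4 - 24 - 8)² + 8*(-12 - 4 - 24 - 8)) = 1/(5 + (-48)² + 8*(-48)) = 1/(5 + 2304 - 384) = 1/1925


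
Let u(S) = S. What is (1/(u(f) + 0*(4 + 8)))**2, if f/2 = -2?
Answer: 1/16 ≈ 0.062500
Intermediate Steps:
f = -4 (f = 2*(-2) = -4)
(1/(u(f) + 0*(4 + 8)))**2 = (1/(-4 + 0*(4 + 8)))**2 = (1/(-4 + 0*12))**2 = (1/(-4 + 0))**2 = (1/(-4))**2 = (-1/4)**2 = 1/16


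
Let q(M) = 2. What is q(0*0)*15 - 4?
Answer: 26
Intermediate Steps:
q(0*0)*15 - 4 = 2*15 - 4 = 30 - 4 = 26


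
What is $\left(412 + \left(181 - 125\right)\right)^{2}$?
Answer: $219024$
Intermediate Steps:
$\left(412 + \left(181 - 125\right)\right)^{2} = \left(412 + 56\right)^{2} = 468^{2} = 219024$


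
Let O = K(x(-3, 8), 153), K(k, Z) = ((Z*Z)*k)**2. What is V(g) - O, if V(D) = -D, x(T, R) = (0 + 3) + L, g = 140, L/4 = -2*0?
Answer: -4931831669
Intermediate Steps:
L = 0 (L = 4*(-2*0) = 4*0 = 0)
x(T, R) = 3 (x(T, R) = (0 + 3) + 0 = 3 + 0 = 3)
K(k, Z) = Z**4*k**2 (K(k, Z) = (Z**2*k)**2 = (k*Z**2)**2 = Z**4*k**2)
O = 4931831529 (O = 153**4*3**2 = 547981281*9 = 4931831529)
V(g) - O = -1*140 - 1*4931831529 = -140 - 4931831529 = -4931831669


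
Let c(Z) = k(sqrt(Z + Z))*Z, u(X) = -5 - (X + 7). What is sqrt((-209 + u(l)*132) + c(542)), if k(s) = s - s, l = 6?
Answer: I*sqrt(2585) ≈ 50.843*I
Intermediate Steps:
u(X) = -12 - X (u(X) = -5 - (7 + X) = -5 + (-7 - X) = -12 - X)
k(s) = 0
c(Z) = 0 (c(Z) = 0*Z = 0)
sqrt((-209 + u(l)*132) + c(542)) = sqrt((-209 + (-12 - 1*6)*132) + 0) = sqrt((-209 + (-12 - 6)*132) + 0) = sqrt((-209 - 18*132) + 0) = sqrt((-209 - 2376) + 0) = sqrt(-2585 + 0) = sqrt(-2585) = I*sqrt(2585)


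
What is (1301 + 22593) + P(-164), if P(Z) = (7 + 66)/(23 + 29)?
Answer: 1242561/52 ≈ 23895.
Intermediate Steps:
P(Z) = 73/52
(1301 + 22593) + P(-164) = (1301 + 22593) + 73/52 = 23894 + 73/52 = 1242561/52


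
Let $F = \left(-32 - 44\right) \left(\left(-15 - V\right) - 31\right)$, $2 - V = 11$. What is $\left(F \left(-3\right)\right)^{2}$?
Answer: $71166096$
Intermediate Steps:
$V = -9$ ($V = 2 - 11 = -9$)
$F = 2812$ ($F = \left(-32 - 44\right) \left(\left(-15 - -9\right) - 31\right) = - 76 \left(\left(-15 + 9\right) - 31\right) = - 76 \left(-6 - 31\right) = \left(-76\right) \left(-37\right) = 2812$)
$\left(F \left(-3\right)\right)^{2} = \left(2812 \left(-3\right)\right)^{2} = \left(-8436\right)^{2} = 71166096$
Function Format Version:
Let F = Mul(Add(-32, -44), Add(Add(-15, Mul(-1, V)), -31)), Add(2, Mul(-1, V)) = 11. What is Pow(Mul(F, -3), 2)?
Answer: 71166096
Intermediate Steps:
V = -9 (V = Add(2, Mul(-1, 11)) = Add(2, -11) = -9)
F = 2812 (F = Mul(Add(-32, -44), Add(Add(-15, Mul(-1, -9)), -31)) = Mul(-76, Add(Add(-15, 9), -31)) = Mul(-76, Add(-6, -31)) = Mul(-76, -37) = 2812)
Pow(Mul(F, -3), 2) = Pow(Mul(2812, -3), 2) = Pow(-8436, 2) = 71166096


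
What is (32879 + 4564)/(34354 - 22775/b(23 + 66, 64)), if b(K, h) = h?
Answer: 2396352/2175881 ≈ 1.1013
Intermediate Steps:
(32879 + 4564)/(34354 - 22775/b(23 + 66, 64)) = (32879 + 4564)/(34354 - 22775/64) = 37443/(34354 - 22775*1/64) = 37443/(34354 - 22775/64) = 37443/(2175881/64) = 37443*(64/2175881) = 2396352/2175881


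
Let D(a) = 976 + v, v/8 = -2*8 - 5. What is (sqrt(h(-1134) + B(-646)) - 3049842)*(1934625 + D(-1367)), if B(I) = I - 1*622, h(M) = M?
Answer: -5902764851586 + 1935433*I*sqrt(2402) ≈ -5.9028e+12 + 9.4856e+7*I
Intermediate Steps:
v = -168 (v = 8*(-2*8 - 5) = 8*(-16 - 5) = 8*(-21) = -168)
B(I) = -622 + I (B(I) = I - 622 = -622 + I)
D(a) = 808 (D(a) = 976 - 168 = 808)
(sqrt(h(-1134) + B(-646)) - 3049842)*(1934625 + D(-1367)) = (sqrt(-1134 + (-622 - 646)) - 3049842)*(1934625 + 808) = (sqrt(-1134 - 1268) - 3049842)*1935433 = (sqrt(-2402) - 3049842)*1935433 = (I*sqrt(2402) - 3049842)*1935433 = (-3049842 + I*sqrt(2402))*1935433 = -5902764851586 + 1935433*I*sqrt(2402)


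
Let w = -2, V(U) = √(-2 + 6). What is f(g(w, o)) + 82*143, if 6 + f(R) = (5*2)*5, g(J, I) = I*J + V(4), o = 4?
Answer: 11770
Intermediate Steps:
V(U) = 2 (V(U) = √4 = 2)
g(J, I) = 2 + I*J (g(J, I) = I*J + 2 = 2 + I*J)
f(R) = 44 (f(R) = -6 + (5*2)*5 = -6 + 10*5 = -6 + 50 = 44)
f(g(w, o)) + 82*143 = 44 + 82*143 = 44 + 11726 = 11770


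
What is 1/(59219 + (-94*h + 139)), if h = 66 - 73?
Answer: 1/60016 ≈ 1.6662e-5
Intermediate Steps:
h = -7
1/(59219 + (-94*h + 139)) = 1/(59219 + (-94*(-7) + 139)) = 1/(59219 + (658 + 139)) = 1/(59219 + 797) = 1/60016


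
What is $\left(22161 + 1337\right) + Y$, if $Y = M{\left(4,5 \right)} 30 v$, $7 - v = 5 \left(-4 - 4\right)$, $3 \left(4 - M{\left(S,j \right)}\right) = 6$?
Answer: $26318$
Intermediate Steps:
$M{\left(S,j \right)} = 2$ ($M{\left(S,j \right)} = 4 - 2 = 2$)
$v = 47$ ($v = 7 - 5 \left(-4 - 4\right) = 7 - 5 \left(-8\right) = 7 - -40 = 7 + 40 = 47$)
$Y = 2820$ ($Y = 2 \cdot 30 \cdot 47 = 60 \cdot 47 = 2820$)
$\left(22161 + 1337\right) + Y = \left(22161 + 1337\right) + 2820 = 23498 + 2820 = 26318$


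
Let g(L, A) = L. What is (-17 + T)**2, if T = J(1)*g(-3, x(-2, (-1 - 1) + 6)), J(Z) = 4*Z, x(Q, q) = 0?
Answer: 841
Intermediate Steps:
T = -12 (T = (4*1)*(-3) = 4*(-3) = -12)
(-17 + T)**2 = (-17 - 12)**2 = (-29)**2 = 841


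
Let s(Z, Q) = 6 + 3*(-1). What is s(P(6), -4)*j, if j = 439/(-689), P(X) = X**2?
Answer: -1317/689 ≈ -1.9115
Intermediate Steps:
s(Z, Q) = 3 (s(Z, Q) = 6 - 3 = 3)
j = -439/689 (j = 439*(-1/689) = -439/689 ≈ -0.63716)
s(P(6), -4)*j = 3*(-439/689) = -1317/689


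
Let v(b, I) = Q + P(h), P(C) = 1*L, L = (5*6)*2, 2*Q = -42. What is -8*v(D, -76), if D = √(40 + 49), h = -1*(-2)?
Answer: -312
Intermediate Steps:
Q = -21 (Q = (½)*(-42) = -21)
L = 60 (L = 30*2 = 60)
h = 2
P(C) = 60 (P(C) = 1*60 = 60)
D = √89 ≈ 9.4340
v(b, I) = 39 (v(b, I) = -21 + 60 = 39)
-8*v(D, -76) = -8*39 = -312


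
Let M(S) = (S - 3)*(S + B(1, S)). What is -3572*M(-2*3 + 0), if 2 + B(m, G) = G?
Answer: -450072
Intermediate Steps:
B(m, G) = -2 + G
M(S) = (-3 + S)*(-2 + 2*S) (M(S) = (S - 3)*(S + (-2 + S)) = (-3 + S)*(-2 + 2*S))
-3572*M(-2*3 + 0) = -3572*(6 - 8*(-2*3 + 0) + 2*(-2*3 + 0)²) = -3572*(6 - 8*(-6 + 0) + 2*(-6 + 0)²) = -3572*(6 - 8*(-6) + 2*(-6)²) = -3572*(6 + 48 + 2*36) = -3572*(6 + 48 + 72) = -3572*126 = -450072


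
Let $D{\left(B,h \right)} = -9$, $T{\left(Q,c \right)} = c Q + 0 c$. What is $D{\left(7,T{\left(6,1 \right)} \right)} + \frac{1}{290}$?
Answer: $- \frac{2609}{290} \approx -8.9966$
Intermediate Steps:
$T{\left(Q,c \right)} = Q c$ ($T{\left(Q,c \right)} = Q c + 0 = Q c$)
$D{\left(7,T{\left(6,1 \right)} \right)} + \frac{1}{290} = -9 + \frac{1}{290} = - \frac{2609}{290}$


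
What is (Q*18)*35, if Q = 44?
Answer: 27720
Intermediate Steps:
(Q*18)*35 = (44*18)*35 = 792*35 = 27720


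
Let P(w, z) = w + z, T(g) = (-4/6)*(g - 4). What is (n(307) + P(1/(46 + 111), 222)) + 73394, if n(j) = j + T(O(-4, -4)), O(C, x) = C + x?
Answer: 11607168/157 ≈ 73931.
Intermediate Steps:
T(g) = 8/3 - 2*g/3 (T(g) = (-4*⅙)*(-4 + g) = -2*(-4 + g)/3 = 8/3 - 2*g/3)
n(j) = 8 + j (n(j) = j + (8/3 - 2*(-4 - 4)/3) = j + (8/3 - ⅔*(-8)) = j + (8/3 + 16/3) = j + 8 = 8 + j)
(n(307) + P(1/(46 + 111), 222)) + 73394 = ((8 + 307) + (1/(46 + 111) + 222)) + 73394 = (315 + (1/157 + 222)) + 73394 = (315 + 34855/157) + 73394 = 84310/157 + 73394 = 11607168/157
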